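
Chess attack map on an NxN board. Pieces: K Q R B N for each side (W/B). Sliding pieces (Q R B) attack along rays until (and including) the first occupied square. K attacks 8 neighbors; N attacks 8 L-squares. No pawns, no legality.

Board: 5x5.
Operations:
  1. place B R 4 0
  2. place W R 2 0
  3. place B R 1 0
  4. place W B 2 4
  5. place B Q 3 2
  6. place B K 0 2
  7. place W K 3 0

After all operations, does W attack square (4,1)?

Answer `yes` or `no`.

Answer: yes

Derivation:
Op 1: place BR@(4,0)
Op 2: place WR@(2,0)
Op 3: place BR@(1,0)
Op 4: place WB@(2,4)
Op 5: place BQ@(3,2)
Op 6: place BK@(0,2)
Op 7: place WK@(3,0)
Per-piece attacks for W:
  WR@(2,0): attacks (2,1) (2,2) (2,3) (2,4) (3,0) (1,0) [ray(0,1) blocked at (2,4); ray(1,0) blocked at (3,0); ray(-1,0) blocked at (1,0)]
  WB@(2,4): attacks (3,3) (4,2) (1,3) (0,2) [ray(-1,-1) blocked at (0,2)]
  WK@(3,0): attacks (3,1) (4,0) (2,0) (4,1) (2,1)
W attacks (4,1): yes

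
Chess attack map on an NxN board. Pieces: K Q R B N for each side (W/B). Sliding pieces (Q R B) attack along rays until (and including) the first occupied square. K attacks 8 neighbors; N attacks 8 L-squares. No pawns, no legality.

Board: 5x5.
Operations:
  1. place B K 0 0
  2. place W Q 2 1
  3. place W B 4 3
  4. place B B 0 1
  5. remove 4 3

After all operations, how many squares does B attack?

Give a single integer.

Answer: 6

Derivation:
Op 1: place BK@(0,0)
Op 2: place WQ@(2,1)
Op 3: place WB@(4,3)
Op 4: place BB@(0,1)
Op 5: remove (4,3)
Per-piece attacks for B:
  BK@(0,0): attacks (0,1) (1,0) (1,1)
  BB@(0,1): attacks (1,2) (2,3) (3,4) (1,0)
Union (6 distinct): (0,1) (1,0) (1,1) (1,2) (2,3) (3,4)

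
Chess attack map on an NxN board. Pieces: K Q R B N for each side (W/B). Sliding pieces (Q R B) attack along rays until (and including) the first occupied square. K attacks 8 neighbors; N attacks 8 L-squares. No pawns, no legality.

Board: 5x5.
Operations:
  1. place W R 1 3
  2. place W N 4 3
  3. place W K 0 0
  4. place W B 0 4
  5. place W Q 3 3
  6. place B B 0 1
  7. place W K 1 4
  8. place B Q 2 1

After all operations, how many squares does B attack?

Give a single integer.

Op 1: place WR@(1,3)
Op 2: place WN@(4,3)
Op 3: place WK@(0,0)
Op 4: place WB@(0,4)
Op 5: place WQ@(3,3)
Op 6: place BB@(0,1)
Op 7: place WK@(1,4)
Op 8: place BQ@(2,1)
Per-piece attacks for B:
  BB@(0,1): attacks (1,2) (2,3) (3,4) (1,0)
  BQ@(2,1): attacks (2,2) (2,3) (2,4) (2,0) (3,1) (4,1) (1,1) (0,1) (3,2) (4,3) (3,0) (1,2) (0,3) (1,0) [ray(-1,0) blocked at (0,1); ray(1,1) blocked at (4,3)]
Union (15 distinct): (0,1) (0,3) (1,0) (1,1) (1,2) (2,0) (2,2) (2,3) (2,4) (3,0) (3,1) (3,2) (3,4) (4,1) (4,3)

Answer: 15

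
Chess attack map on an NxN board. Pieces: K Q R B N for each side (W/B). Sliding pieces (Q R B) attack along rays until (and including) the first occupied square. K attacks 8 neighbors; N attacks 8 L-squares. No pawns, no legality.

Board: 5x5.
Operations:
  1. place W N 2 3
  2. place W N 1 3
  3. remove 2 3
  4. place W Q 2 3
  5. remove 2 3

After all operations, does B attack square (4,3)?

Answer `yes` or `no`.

Answer: no

Derivation:
Op 1: place WN@(2,3)
Op 2: place WN@(1,3)
Op 3: remove (2,3)
Op 4: place WQ@(2,3)
Op 5: remove (2,3)
Per-piece attacks for B:
B attacks (4,3): no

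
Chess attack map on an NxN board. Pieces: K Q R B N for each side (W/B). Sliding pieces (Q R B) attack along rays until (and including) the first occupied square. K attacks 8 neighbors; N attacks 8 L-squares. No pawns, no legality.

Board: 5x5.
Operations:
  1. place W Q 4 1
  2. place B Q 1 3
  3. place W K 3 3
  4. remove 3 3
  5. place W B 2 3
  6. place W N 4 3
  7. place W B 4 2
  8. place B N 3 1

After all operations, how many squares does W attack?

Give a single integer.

Op 1: place WQ@(4,1)
Op 2: place BQ@(1,3)
Op 3: place WK@(3,3)
Op 4: remove (3,3)
Op 5: place WB@(2,3)
Op 6: place WN@(4,3)
Op 7: place WB@(4,2)
Op 8: place BN@(3,1)
Per-piece attacks for W:
  WB@(2,3): attacks (3,4) (3,2) (4,1) (1,4) (1,2) (0,1) [ray(1,-1) blocked at (4,1)]
  WQ@(4,1): attacks (4,2) (4,0) (3,1) (3,2) (2,3) (3,0) [ray(0,1) blocked at (4,2); ray(-1,0) blocked at (3,1); ray(-1,1) blocked at (2,3)]
  WB@(4,2): attacks (3,3) (2,4) (3,1) [ray(-1,-1) blocked at (3,1)]
  WN@(4,3): attacks (2,4) (3,1) (2,2)
Union (14 distinct): (0,1) (1,2) (1,4) (2,2) (2,3) (2,4) (3,0) (3,1) (3,2) (3,3) (3,4) (4,0) (4,1) (4,2)

Answer: 14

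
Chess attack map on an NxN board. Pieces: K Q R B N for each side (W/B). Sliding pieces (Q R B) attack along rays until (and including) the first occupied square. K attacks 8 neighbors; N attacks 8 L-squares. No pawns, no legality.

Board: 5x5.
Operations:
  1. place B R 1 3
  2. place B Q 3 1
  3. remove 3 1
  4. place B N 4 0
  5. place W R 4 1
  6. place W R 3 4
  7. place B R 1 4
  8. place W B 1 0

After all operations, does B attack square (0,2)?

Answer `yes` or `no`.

Answer: no

Derivation:
Op 1: place BR@(1,3)
Op 2: place BQ@(3,1)
Op 3: remove (3,1)
Op 4: place BN@(4,0)
Op 5: place WR@(4,1)
Op 6: place WR@(3,4)
Op 7: place BR@(1,4)
Op 8: place WB@(1,0)
Per-piece attacks for B:
  BR@(1,3): attacks (1,4) (1,2) (1,1) (1,0) (2,3) (3,3) (4,3) (0,3) [ray(0,1) blocked at (1,4); ray(0,-1) blocked at (1,0)]
  BR@(1,4): attacks (1,3) (2,4) (3,4) (0,4) [ray(0,-1) blocked at (1,3); ray(1,0) blocked at (3,4)]
  BN@(4,0): attacks (3,2) (2,1)
B attacks (0,2): no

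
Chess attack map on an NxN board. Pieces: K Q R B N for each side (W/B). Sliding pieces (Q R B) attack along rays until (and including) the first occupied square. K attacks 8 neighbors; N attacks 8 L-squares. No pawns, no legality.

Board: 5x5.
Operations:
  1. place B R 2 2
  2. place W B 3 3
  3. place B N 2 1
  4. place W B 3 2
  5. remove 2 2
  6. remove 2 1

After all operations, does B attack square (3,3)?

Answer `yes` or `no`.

Answer: no

Derivation:
Op 1: place BR@(2,2)
Op 2: place WB@(3,3)
Op 3: place BN@(2,1)
Op 4: place WB@(3,2)
Op 5: remove (2,2)
Op 6: remove (2,1)
Per-piece attacks for B:
B attacks (3,3): no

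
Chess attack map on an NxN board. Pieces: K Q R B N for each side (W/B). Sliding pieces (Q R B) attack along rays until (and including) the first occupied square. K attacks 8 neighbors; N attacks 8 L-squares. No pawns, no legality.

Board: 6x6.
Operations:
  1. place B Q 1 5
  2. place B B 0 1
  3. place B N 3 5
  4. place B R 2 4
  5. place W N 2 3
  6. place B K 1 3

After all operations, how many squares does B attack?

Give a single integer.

Op 1: place BQ@(1,5)
Op 2: place BB@(0,1)
Op 3: place BN@(3,5)
Op 4: place BR@(2,4)
Op 5: place WN@(2,3)
Op 6: place BK@(1,3)
Per-piece attacks for B:
  BB@(0,1): attacks (1,2) (2,3) (1,0) [ray(1,1) blocked at (2,3)]
  BK@(1,3): attacks (1,4) (1,2) (2,3) (0,3) (2,4) (2,2) (0,4) (0,2)
  BQ@(1,5): attacks (1,4) (1,3) (2,5) (3,5) (0,5) (2,4) (0,4) [ray(0,-1) blocked at (1,3); ray(1,0) blocked at (3,5); ray(1,-1) blocked at (2,4)]
  BR@(2,4): attacks (2,5) (2,3) (3,4) (4,4) (5,4) (1,4) (0,4) [ray(0,-1) blocked at (2,3)]
  BN@(3,5): attacks (4,3) (5,4) (2,3) (1,4)
Union (17 distinct): (0,2) (0,3) (0,4) (0,5) (1,0) (1,2) (1,3) (1,4) (2,2) (2,3) (2,4) (2,5) (3,4) (3,5) (4,3) (4,4) (5,4)

Answer: 17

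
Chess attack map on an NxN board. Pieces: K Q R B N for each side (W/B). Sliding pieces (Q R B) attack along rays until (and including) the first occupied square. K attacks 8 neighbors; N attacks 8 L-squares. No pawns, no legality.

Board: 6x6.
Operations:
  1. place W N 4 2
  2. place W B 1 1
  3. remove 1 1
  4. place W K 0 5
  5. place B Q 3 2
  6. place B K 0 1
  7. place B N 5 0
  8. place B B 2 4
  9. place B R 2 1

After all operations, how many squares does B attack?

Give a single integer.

Answer: 26

Derivation:
Op 1: place WN@(4,2)
Op 2: place WB@(1,1)
Op 3: remove (1,1)
Op 4: place WK@(0,5)
Op 5: place BQ@(3,2)
Op 6: place BK@(0,1)
Op 7: place BN@(5,0)
Op 8: place BB@(2,4)
Op 9: place BR@(2,1)
Per-piece attacks for B:
  BK@(0,1): attacks (0,2) (0,0) (1,1) (1,2) (1,0)
  BR@(2,1): attacks (2,2) (2,3) (2,4) (2,0) (3,1) (4,1) (5,1) (1,1) (0,1) [ray(0,1) blocked at (2,4); ray(-1,0) blocked at (0,1)]
  BB@(2,4): attacks (3,5) (3,3) (4,2) (1,5) (1,3) (0,2) [ray(1,-1) blocked at (4,2)]
  BQ@(3,2): attacks (3,3) (3,4) (3,5) (3,1) (3,0) (4,2) (2,2) (1,2) (0,2) (4,3) (5,4) (4,1) (5,0) (2,3) (1,4) (0,5) (2,1) [ray(1,0) blocked at (4,2); ray(1,-1) blocked at (5,0); ray(-1,1) blocked at (0,5); ray(-1,-1) blocked at (2,1)]
  BN@(5,0): attacks (4,2) (3,1)
Union (26 distinct): (0,0) (0,1) (0,2) (0,5) (1,0) (1,1) (1,2) (1,3) (1,4) (1,5) (2,0) (2,1) (2,2) (2,3) (2,4) (3,0) (3,1) (3,3) (3,4) (3,5) (4,1) (4,2) (4,3) (5,0) (5,1) (5,4)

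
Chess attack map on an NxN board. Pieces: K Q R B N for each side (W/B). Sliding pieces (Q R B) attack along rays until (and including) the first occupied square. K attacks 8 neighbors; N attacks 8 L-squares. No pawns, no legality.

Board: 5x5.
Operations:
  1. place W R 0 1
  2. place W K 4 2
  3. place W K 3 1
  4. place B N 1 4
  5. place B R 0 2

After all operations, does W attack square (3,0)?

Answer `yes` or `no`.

Answer: yes

Derivation:
Op 1: place WR@(0,1)
Op 2: place WK@(4,2)
Op 3: place WK@(3,1)
Op 4: place BN@(1,4)
Op 5: place BR@(0,2)
Per-piece attacks for W:
  WR@(0,1): attacks (0,2) (0,0) (1,1) (2,1) (3,1) [ray(0,1) blocked at (0,2); ray(1,0) blocked at (3,1)]
  WK@(3,1): attacks (3,2) (3,0) (4,1) (2,1) (4,2) (4,0) (2,2) (2,0)
  WK@(4,2): attacks (4,3) (4,1) (3,2) (3,3) (3,1)
W attacks (3,0): yes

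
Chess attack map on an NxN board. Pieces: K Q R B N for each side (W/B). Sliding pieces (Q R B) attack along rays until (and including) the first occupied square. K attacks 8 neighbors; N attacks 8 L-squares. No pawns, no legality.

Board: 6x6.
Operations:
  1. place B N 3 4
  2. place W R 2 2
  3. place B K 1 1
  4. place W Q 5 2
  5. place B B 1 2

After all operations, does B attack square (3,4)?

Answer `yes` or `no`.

Answer: yes

Derivation:
Op 1: place BN@(3,4)
Op 2: place WR@(2,2)
Op 3: place BK@(1,1)
Op 4: place WQ@(5,2)
Op 5: place BB@(1,2)
Per-piece attacks for B:
  BK@(1,1): attacks (1,2) (1,0) (2,1) (0,1) (2,2) (2,0) (0,2) (0,0)
  BB@(1,2): attacks (2,3) (3,4) (2,1) (3,0) (0,3) (0,1) [ray(1,1) blocked at (3,4)]
  BN@(3,4): attacks (5,5) (1,5) (4,2) (5,3) (2,2) (1,3)
B attacks (3,4): yes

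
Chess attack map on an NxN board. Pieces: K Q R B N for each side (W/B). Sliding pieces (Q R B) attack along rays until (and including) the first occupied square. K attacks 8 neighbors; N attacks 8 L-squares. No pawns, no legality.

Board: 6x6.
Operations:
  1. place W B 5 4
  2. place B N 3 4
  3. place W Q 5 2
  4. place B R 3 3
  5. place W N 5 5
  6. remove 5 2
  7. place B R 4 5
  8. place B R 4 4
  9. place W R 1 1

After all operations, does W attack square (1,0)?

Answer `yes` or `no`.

Answer: yes

Derivation:
Op 1: place WB@(5,4)
Op 2: place BN@(3,4)
Op 3: place WQ@(5,2)
Op 4: place BR@(3,3)
Op 5: place WN@(5,5)
Op 6: remove (5,2)
Op 7: place BR@(4,5)
Op 8: place BR@(4,4)
Op 9: place WR@(1,1)
Per-piece attacks for W:
  WR@(1,1): attacks (1,2) (1,3) (1,4) (1,5) (1,0) (2,1) (3,1) (4,1) (5,1) (0,1)
  WB@(5,4): attacks (4,5) (4,3) (3,2) (2,1) (1,0) [ray(-1,1) blocked at (4,5)]
  WN@(5,5): attacks (4,3) (3,4)
W attacks (1,0): yes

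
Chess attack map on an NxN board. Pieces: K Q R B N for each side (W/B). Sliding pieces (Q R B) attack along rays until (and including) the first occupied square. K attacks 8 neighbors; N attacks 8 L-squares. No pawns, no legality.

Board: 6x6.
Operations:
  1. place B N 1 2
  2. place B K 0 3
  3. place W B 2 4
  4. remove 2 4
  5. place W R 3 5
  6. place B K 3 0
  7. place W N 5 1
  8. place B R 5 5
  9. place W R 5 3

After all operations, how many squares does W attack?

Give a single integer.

Answer: 17

Derivation:
Op 1: place BN@(1,2)
Op 2: place BK@(0,3)
Op 3: place WB@(2,4)
Op 4: remove (2,4)
Op 5: place WR@(3,5)
Op 6: place BK@(3,0)
Op 7: place WN@(5,1)
Op 8: place BR@(5,5)
Op 9: place WR@(5,3)
Per-piece attacks for W:
  WR@(3,5): attacks (3,4) (3,3) (3,2) (3,1) (3,0) (4,5) (5,5) (2,5) (1,5) (0,5) [ray(0,-1) blocked at (3,0); ray(1,0) blocked at (5,5)]
  WN@(5,1): attacks (4,3) (3,2) (3,0)
  WR@(5,3): attacks (5,4) (5,5) (5,2) (5,1) (4,3) (3,3) (2,3) (1,3) (0,3) [ray(0,1) blocked at (5,5); ray(0,-1) blocked at (5,1); ray(-1,0) blocked at (0,3)]
Union (17 distinct): (0,3) (0,5) (1,3) (1,5) (2,3) (2,5) (3,0) (3,1) (3,2) (3,3) (3,4) (4,3) (4,5) (5,1) (5,2) (5,4) (5,5)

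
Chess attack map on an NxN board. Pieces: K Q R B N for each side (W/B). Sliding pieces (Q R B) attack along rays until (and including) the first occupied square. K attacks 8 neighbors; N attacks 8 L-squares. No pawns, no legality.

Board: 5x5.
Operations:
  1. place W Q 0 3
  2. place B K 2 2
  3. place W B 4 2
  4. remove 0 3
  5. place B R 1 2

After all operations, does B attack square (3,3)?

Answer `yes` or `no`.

Op 1: place WQ@(0,3)
Op 2: place BK@(2,2)
Op 3: place WB@(4,2)
Op 4: remove (0,3)
Op 5: place BR@(1,2)
Per-piece attacks for B:
  BR@(1,2): attacks (1,3) (1,4) (1,1) (1,0) (2,2) (0,2) [ray(1,0) blocked at (2,2)]
  BK@(2,2): attacks (2,3) (2,1) (3,2) (1,2) (3,3) (3,1) (1,3) (1,1)
B attacks (3,3): yes

Answer: yes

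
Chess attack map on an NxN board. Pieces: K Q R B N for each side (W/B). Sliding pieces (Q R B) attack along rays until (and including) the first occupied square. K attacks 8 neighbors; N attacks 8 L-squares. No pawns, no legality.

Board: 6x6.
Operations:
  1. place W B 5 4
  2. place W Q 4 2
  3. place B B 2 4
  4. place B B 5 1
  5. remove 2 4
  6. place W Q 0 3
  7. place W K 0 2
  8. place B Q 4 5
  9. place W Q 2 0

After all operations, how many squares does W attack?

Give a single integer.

Answer: 32

Derivation:
Op 1: place WB@(5,4)
Op 2: place WQ@(4,2)
Op 3: place BB@(2,4)
Op 4: place BB@(5,1)
Op 5: remove (2,4)
Op 6: place WQ@(0,3)
Op 7: place WK@(0,2)
Op 8: place BQ@(4,5)
Op 9: place WQ@(2,0)
Per-piece attacks for W:
  WK@(0,2): attacks (0,3) (0,1) (1,2) (1,3) (1,1)
  WQ@(0,3): attacks (0,4) (0,5) (0,2) (1,3) (2,3) (3,3) (4,3) (5,3) (1,4) (2,5) (1,2) (2,1) (3,0) [ray(0,-1) blocked at (0,2)]
  WQ@(2,0): attacks (2,1) (2,2) (2,3) (2,4) (2,5) (3,0) (4,0) (5,0) (1,0) (0,0) (3,1) (4,2) (1,1) (0,2) [ray(1,1) blocked at (4,2); ray(-1,1) blocked at (0,2)]
  WQ@(4,2): attacks (4,3) (4,4) (4,5) (4,1) (4,0) (5,2) (3,2) (2,2) (1,2) (0,2) (5,3) (5,1) (3,3) (2,4) (1,5) (3,1) (2,0) [ray(0,1) blocked at (4,5); ray(-1,0) blocked at (0,2); ray(1,-1) blocked at (5,1); ray(-1,-1) blocked at (2,0)]
  WB@(5,4): attacks (4,5) (4,3) (3,2) (2,1) (1,0) [ray(-1,1) blocked at (4,5)]
Union (32 distinct): (0,0) (0,1) (0,2) (0,3) (0,4) (0,5) (1,0) (1,1) (1,2) (1,3) (1,4) (1,5) (2,0) (2,1) (2,2) (2,3) (2,4) (2,5) (3,0) (3,1) (3,2) (3,3) (4,0) (4,1) (4,2) (4,3) (4,4) (4,5) (5,0) (5,1) (5,2) (5,3)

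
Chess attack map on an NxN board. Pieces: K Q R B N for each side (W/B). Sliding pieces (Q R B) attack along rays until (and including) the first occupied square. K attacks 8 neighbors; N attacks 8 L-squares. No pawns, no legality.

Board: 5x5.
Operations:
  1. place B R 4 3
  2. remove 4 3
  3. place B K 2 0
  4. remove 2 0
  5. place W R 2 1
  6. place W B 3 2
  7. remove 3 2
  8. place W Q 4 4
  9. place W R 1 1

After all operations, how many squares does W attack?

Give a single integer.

Answer: 19

Derivation:
Op 1: place BR@(4,3)
Op 2: remove (4,3)
Op 3: place BK@(2,0)
Op 4: remove (2,0)
Op 5: place WR@(2,1)
Op 6: place WB@(3,2)
Op 7: remove (3,2)
Op 8: place WQ@(4,4)
Op 9: place WR@(1,1)
Per-piece attacks for W:
  WR@(1,1): attacks (1,2) (1,3) (1,4) (1,0) (2,1) (0,1) [ray(1,0) blocked at (2,1)]
  WR@(2,1): attacks (2,2) (2,3) (2,4) (2,0) (3,1) (4,1) (1,1) [ray(-1,0) blocked at (1,1)]
  WQ@(4,4): attacks (4,3) (4,2) (4,1) (4,0) (3,4) (2,4) (1,4) (0,4) (3,3) (2,2) (1,1) [ray(-1,-1) blocked at (1,1)]
Union (19 distinct): (0,1) (0,4) (1,0) (1,1) (1,2) (1,3) (1,4) (2,0) (2,1) (2,2) (2,3) (2,4) (3,1) (3,3) (3,4) (4,0) (4,1) (4,2) (4,3)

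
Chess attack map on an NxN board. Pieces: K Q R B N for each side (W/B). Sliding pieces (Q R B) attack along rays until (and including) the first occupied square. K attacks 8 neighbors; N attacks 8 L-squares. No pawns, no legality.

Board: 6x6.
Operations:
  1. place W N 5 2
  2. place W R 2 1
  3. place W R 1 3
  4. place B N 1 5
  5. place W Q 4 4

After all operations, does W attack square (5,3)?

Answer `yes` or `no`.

Answer: yes

Derivation:
Op 1: place WN@(5,2)
Op 2: place WR@(2,1)
Op 3: place WR@(1,3)
Op 4: place BN@(1,5)
Op 5: place WQ@(4,4)
Per-piece attacks for W:
  WR@(1,3): attacks (1,4) (1,5) (1,2) (1,1) (1,0) (2,3) (3,3) (4,3) (5,3) (0,3) [ray(0,1) blocked at (1,5)]
  WR@(2,1): attacks (2,2) (2,3) (2,4) (2,5) (2,0) (3,1) (4,1) (5,1) (1,1) (0,1)
  WQ@(4,4): attacks (4,5) (4,3) (4,2) (4,1) (4,0) (5,4) (3,4) (2,4) (1,4) (0,4) (5,5) (5,3) (3,5) (3,3) (2,2) (1,1) (0,0)
  WN@(5,2): attacks (4,4) (3,3) (4,0) (3,1)
W attacks (5,3): yes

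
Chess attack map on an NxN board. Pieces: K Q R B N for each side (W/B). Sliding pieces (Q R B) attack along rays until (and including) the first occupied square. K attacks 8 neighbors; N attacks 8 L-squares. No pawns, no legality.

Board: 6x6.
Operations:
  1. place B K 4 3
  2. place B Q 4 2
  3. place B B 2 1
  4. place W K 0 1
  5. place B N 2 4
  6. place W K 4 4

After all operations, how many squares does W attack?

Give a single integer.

Answer: 13

Derivation:
Op 1: place BK@(4,3)
Op 2: place BQ@(4,2)
Op 3: place BB@(2,1)
Op 4: place WK@(0,1)
Op 5: place BN@(2,4)
Op 6: place WK@(4,4)
Per-piece attacks for W:
  WK@(0,1): attacks (0,2) (0,0) (1,1) (1,2) (1,0)
  WK@(4,4): attacks (4,5) (4,3) (5,4) (3,4) (5,5) (5,3) (3,5) (3,3)
Union (13 distinct): (0,0) (0,2) (1,0) (1,1) (1,2) (3,3) (3,4) (3,5) (4,3) (4,5) (5,3) (5,4) (5,5)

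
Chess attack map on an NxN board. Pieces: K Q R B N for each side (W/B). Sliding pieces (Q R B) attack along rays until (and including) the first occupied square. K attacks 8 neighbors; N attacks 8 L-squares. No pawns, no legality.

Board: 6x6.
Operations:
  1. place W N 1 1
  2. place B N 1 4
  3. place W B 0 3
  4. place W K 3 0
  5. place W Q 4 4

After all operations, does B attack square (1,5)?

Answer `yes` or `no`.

Answer: no

Derivation:
Op 1: place WN@(1,1)
Op 2: place BN@(1,4)
Op 3: place WB@(0,3)
Op 4: place WK@(3,0)
Op 5: place WQ@(4,4)
Per-piece attacks for B:
  BN@(1,4): attacks (3,5) (2,2) (3,3) (0,2)
B attacks (1,5): no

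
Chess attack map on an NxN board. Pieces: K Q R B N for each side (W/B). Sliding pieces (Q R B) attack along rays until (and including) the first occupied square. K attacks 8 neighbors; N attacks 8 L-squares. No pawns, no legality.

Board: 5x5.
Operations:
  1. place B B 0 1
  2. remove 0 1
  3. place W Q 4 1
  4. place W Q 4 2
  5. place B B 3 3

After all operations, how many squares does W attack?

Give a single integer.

Answer: 18

Derivation:
Op 1: place BB@(0,1)
Op 2: remove (0,1)
Op 3: place WQ@(4,1)
Op 4: place WQ@(4,2)
Op 5: place BB@(3,3)
Per-piece attacks for W:
  WQ@(4,1): attacks (4,2) (4,0) (3,1) (2,1) (1,1) (0,1) (3,2) (2,3) (1,4) (3,0) [ray(0,1) blocked at (4,2)]
  WQ@(4,2): attacks (4,3) (4,4) (4,1) (3,2) (2,2) (1,2) (0,2) (3,3) (3,1) (2,0) [ray(0,-1) blocked at (4,1); ray(-1,1) blocked at (3,3)]
Union (18 distinct): (0,1) (0,2) (1,1) (1,2) (1,4) (2,0) (2,1) (2,2) (2,3) (3,0) (3,1) (3,2) (3,3) (4,0) (4,1) (4,2) (4,3) (4,4)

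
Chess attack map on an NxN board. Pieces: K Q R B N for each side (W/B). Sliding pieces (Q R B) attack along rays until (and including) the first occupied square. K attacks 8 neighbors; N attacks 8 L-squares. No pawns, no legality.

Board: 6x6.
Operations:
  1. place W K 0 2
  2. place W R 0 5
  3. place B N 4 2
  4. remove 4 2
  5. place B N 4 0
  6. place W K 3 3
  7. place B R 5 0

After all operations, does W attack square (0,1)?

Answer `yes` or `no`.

Answer: yes

Derivation:
Op 1: place WK@(0,2)
Op 2: place WR@(0,5)
Op 3: place BN@(4,2)
Op 4: remove (4,2)
Op 5: place BN@(4,0)
Op 6: place WK@(3,3)
Op 7: place BR@(5,0)
Per-piece attacks for W:
  WK@(0,2): attacks (0,3) (0,1) (1,2) (1,3) (1,1)
  WR@(0,5): attacks (0,4) (0,3) (0,2) (1,5) (2,5) (3,5) (4,5) (5,5) [ray(0,-1) blocked at (0,2)]
  WK@(3,3): attacks (3,4) (3,2) (4,3) (2,3) (4,4) (4,2) (2,4) (2,2)
W attacks (0,1): yes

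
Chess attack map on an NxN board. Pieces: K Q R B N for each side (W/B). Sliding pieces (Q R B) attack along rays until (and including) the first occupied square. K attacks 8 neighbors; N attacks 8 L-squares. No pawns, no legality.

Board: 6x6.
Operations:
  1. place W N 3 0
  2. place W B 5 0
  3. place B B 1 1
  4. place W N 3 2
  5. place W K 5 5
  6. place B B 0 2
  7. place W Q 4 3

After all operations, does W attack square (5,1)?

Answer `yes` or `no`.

Op 1: place WN@(3,0)
Op 2: place WB@(5,0)
Op 3: place BB@(1,1)
Op 4: place WN@(3,2)
Op 5: place WK@(5,5)
Op 6: place BB@(0,2)
Op 7: place WQ@(4,3)
Per-piece attacks for W:
  WN@(3,0): attacks (4,2) (5,1) (2,2) (1,1)
  WN@(3,2): attacks (4,4) (5,3) (2,4) (1,3) (4,0) (5,1) (2,0) (1,1)
  WQ@(4,3): attacks (4,4) (4,5) (4,2) (4,1) (4,0) (5,3) (3,3) (2,3) (1,3) (0,3) (5,4) (5,2) (3,4) (2,5) (3,2) [ray(-1,-1) blocked at (3,2)]
  WB@(5,0): attacks (4,1) (3,2) [ray(-1,1) blocked at (3,2)]
  WK@(5,5): attacks (5,4) (4,5) (4,4)
W attacks (5,1): yes

Answer: yes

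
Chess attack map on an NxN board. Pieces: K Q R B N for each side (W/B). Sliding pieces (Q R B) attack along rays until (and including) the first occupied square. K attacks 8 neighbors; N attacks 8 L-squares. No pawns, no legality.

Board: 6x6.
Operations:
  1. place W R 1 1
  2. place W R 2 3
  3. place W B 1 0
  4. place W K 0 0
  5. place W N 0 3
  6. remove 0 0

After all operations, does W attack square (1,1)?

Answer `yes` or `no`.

Answer: yes

Derivation:
Op 1: place WR@(1,1)
Op 2: place WR@(2,3)
Op 3: place WB@(1,0)
Op 4: place WK@(0,0)
Op 5: place WN@(0,3)
Op 6: remove (0,0)
Per-piece attacks for W:
  WN@(0,3): attacks (1,5) (2,4) (1,1) (2,2)
  WB@(1,0): attacks (2,1) (3,2) (4,3) (5,4) (0,1)
  WR@(1,1): attacks (1,2) (1,3) (1,4) (1,5) (1,0) (2,1) (3,1) (4,1) (5,1) (0,1) [ray(0,-1) blocked at (1,0)]
  WR@(2,3): attacks (2,4) (2,5) (2,2) (2,1) (2,0) (3,3) (4,3) (5,3) (1,3) (0,3) [ray(-1,0) blocked at (0,3)]
W attacks (1,1): yes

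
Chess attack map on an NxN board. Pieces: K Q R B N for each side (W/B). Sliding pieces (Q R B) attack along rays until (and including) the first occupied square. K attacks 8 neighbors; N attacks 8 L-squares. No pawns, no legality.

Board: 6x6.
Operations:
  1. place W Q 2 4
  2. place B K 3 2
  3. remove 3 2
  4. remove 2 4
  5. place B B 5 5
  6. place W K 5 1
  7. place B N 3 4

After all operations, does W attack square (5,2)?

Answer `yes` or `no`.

Answer: yes

Derivation:
Op 1: place WQ@(2,4)
Op 2: place BK@(3,2)
Op 3: remove (3,2)
Op 4: remove (2,4)
Op 5: place BB@(5,5)
Op 6: place WK@(5,1)
Op 7: place BN@(3,4)
Per-piece attacks for W:
  WK@(5,1): attacks (5,2) (5,0) (4,1) (4,2) (4,0)
W attacks (5,2): yes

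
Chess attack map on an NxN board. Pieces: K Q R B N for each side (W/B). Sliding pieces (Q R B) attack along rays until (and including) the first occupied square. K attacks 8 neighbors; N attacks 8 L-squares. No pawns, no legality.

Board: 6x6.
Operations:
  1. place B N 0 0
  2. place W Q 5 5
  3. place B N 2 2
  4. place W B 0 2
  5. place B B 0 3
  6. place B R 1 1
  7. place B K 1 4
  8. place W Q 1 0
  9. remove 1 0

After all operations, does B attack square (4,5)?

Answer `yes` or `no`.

Answer: no

Derivation:
Op 1: place BN@(0,0)
Op 2: place WQ@(5,5)
Op 3: place BN@(2,2)
Op 4: place WB@(0,2)
Op 5: place BB@(0,3)
Op 6: place BR@(1,1)
Op 7: place BK@(1,4)
Op 8: place WQ@(1,0)
Op 9: remove (1,0)
Per-piece attacks for B:
  BN@(0,0): attacks (1,2) (2,1)
  BB@(0,3): attacks (1,4) (1,2) (2,1) (3,0) [ray(1,1) blocked at (1,4)]
  BR@(1,1): attacks (1,2) (1,3) (1,4) (1,0) (2,1) (3,1) (4,1) (5,1) (0,1) [ray(0,1) blocked at (1,4)]
  BK@(1,4): attacks (1,5) (1,3) (2,4) (0,4) (2,5) (2,3) (0,5) (0,3)
  BN@(2,2): attacks (3,4) (4,3) (1,4) (0,3) (3,0) (4,1) (1,0) (0,1)
B attacks (4,5): no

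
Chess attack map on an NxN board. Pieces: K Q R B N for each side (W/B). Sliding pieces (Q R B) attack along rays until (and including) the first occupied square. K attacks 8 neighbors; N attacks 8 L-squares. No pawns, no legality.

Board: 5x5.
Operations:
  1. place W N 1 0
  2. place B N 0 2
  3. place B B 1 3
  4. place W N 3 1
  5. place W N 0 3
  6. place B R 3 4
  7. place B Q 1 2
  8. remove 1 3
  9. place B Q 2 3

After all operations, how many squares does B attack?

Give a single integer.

Answer: 23

Derivation:
Op 1: place WN@(1,0)
Op 2: place BN@(0,2)
Op 3: place BB@(1,3)
Op 4: place WN@(3,1)
Op 5: place WN@(0,3)
Op 6: place BR@(3,4)
Op 7: place BQ@(1,2)
Op 8: remove (1,3)
Op 9: place BQ@(2,3)
Per-piece attacks for B:
  BN@(0,2): attacks (1,4) (2,3) (1,0) (2,1)
  BQ@(1,2): attacks (1,3) (1,4) (1,1) (1,0) (2,2) (3,2) (4,2) (0,2) (2,3) (2,1) (3,0) (0,3) (0,1) [ray(0,-1) blocked at (1,0); ray(-1,0) blocked at (0,2); ray(1,1) blocked at (2,3); ray(-1,1) blocked at (0,3)]
  BQ@(2,3): attacks (2,4) (2,2) (2,1) (2,0) (3,3) (4,3) (1,3) (0,3) (3,4) (3,2) (4,1) (1,4) (1,2) [ray(-1,0) blocked at (0,3); ray(1,1) blocked at (3,4); ray(-1,-1) blocked at (1,2)]
  BR@(3,4): attacks (3,3) (3,2) (3,1) (4,4) (2,4) (1,4) (0,4) [ray(0,-1) blocked at (3,1)]
Union (23 distinct): (0,1) (0,2) (0,3) (0,4) (1,0) (1,1) (1,2) (1,3) (1,4) (2,0) (2,1) (2,2) (2,3) (2,4) (3,0) (3,1) (3,2) (3,3) (3,4) (4,1) (4,2) (4,3) (4,4)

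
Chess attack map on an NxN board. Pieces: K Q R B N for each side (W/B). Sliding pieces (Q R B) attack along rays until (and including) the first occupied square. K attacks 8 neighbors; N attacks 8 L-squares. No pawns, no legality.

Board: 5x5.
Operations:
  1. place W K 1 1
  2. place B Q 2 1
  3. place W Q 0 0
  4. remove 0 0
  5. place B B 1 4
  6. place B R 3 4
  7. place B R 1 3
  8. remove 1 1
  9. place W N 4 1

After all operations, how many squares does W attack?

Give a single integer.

Answer: 3

Derivation:
Op 1: place WK@(1,1)
Op 2: place BQ@(2,1)
Op 3: place WQ@(0,0)
Op 4: remove (0,0)
Op 5: place BB@(1,4)
Op 6: place BR@(3,4)
Op 7: place BR@(1,3)
Op 8: remove (1,1)
Op 9: place WN@(4,1)
Per-piece attacks for W:
  WN@(4,1): attacks (3,3) (2,2) (2,0)
Union (3 distinct): (2,0) (2,2) (3,3)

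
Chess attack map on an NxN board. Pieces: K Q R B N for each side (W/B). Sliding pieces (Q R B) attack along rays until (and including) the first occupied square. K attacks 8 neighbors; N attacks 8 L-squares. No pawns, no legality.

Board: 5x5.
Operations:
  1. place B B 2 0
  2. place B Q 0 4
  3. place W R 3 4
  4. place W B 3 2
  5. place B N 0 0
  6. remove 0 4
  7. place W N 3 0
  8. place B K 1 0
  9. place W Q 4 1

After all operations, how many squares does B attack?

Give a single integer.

Answer: 9

Derivation:
Op 1: place BB@(2,0)
Op 2: place BQ@(0,4)
Op 3: place WR@(3,4)
Op 4: place WB@(3,2)
Op 5: place BN@(0,0)
Op 6: remove (0,4)
Op 7: place WN@(3,0)
Op 8: place BK@(1,0)
Op 9: place WQ@(4,1)
Per-piece attacks for B:
  BN@(0,0): attacks (1,2) (2,1)
  BK@(1,0): attacks (1,1) (2,0) (0,0) (2,1) (0,1)
  BB@(2,0): attacks (3,1) (4,2) (1,1) (0,2)
Union (9 distinct): (0,0) (0,1) (0,2) (1,1) (1,2) (2,0) (2,1) (3,1) (4,2)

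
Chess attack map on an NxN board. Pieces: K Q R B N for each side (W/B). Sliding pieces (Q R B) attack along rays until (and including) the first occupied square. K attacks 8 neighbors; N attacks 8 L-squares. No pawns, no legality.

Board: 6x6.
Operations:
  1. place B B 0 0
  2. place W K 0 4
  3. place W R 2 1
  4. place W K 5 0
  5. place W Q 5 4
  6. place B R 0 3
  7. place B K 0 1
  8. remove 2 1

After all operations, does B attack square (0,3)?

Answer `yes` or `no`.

Op 1: place BB@(0,0)
Op 2: place WK@(0,4)
Op 3: place WR@(2,1)
Op 4: place WK@(5,0)
Op 5: place WQ@(5,4)
Op 6: place BR@(0,3)
Op 7: place BK@(0,1)
Op 8: remove (2,1)
Per-piece attacks for B:
  BB@(0,0): attacks (1,1) (2,2) (3,3) (4,4) (5,5)
  BK@(0,1): attacks (0,2) (0,0) (1,1) (1,2) (1,0)
  BR@(0,3): attacks (0,4) (0,2) (0,1) (1,3) (2,3) (3,3) (4,3) (5,3) [ray(0,1) blocked at (0,4); ray(0,-1) blocked at (0,1)]
B attacks (0,3): no

Answer: no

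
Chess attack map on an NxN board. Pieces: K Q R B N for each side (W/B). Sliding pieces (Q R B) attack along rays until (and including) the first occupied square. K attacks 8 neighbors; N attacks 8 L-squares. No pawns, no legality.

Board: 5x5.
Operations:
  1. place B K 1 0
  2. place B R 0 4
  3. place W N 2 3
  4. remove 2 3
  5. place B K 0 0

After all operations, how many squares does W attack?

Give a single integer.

Op 1: place BK@(1,0)
Op 2: place BR@(0,4)
Op 3: place WN@(2,3)
Op 4: remove (2,3)
Op 5: place BK@(0,0)
Per-piece attacks for W:
Union (0 distinct): (none)

Answer: 0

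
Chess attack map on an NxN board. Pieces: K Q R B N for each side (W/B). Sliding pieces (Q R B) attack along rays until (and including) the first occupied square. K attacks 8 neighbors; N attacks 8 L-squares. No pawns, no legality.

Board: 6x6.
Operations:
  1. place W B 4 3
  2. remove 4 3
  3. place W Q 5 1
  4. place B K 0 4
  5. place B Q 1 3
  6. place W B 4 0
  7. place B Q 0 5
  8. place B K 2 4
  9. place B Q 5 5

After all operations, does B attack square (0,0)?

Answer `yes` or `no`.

Answer: yes

Derivation:
Op 1: place WB@(4,3)
Op 2: remove (4,3)
Op 3: place WQ@(5,1)
Op 4: place BK@(0,4)
Op 5: place BQ@(1,3)
Op 6: place WB@(4,0)
Op 7: place BQ@(0,5)
Op 8: place BK@(2,4)
Op 9: place BQ@(5,5)
Per-piece attacks for B:
  BK@(0,4): attacks (0,5) (0,3) (1,4) (1,5) (1,3)
  BQ@(0,5): attacks (0,4) (1,5) (2,5) (3,5) (4,5) (5,5) (1,4) (2,3) (3,2) (4,1) (5,0) [ray(0,-1) blocked at (0,4); ray(1,0) blocked at (5,5)]
  BQ@(1,3): attacks (1,4) (1,5) (1,2) (1,1) (1,0) (2,3) (3,3) (4,3) (5,3) (0,3) (2,4) (2,2) (3,1) (4,0) (0,4) (0,2) [ray(1,1) blocked at (2,4); ray(1,-1) blocked at (4,0); ray(-1,1) blocked at (0,4)]
  BK@(2,4): attacks (2,5) (2,3) (3,4) (1,4) (3,5) (3,3) (1,5) (1,3)
  BQ@(5,5): attacks (5,4) (5,3) (5,2) (5,1) (4,5) (3,5) (2,5) (1,5) (0,5) (4,4) (3,3) (2,2) (1,1) (0,0) [ray(0,-1) blocked at (5,1); ray(-1,0) blocked at (0,5)]
B attacks (0,0): yes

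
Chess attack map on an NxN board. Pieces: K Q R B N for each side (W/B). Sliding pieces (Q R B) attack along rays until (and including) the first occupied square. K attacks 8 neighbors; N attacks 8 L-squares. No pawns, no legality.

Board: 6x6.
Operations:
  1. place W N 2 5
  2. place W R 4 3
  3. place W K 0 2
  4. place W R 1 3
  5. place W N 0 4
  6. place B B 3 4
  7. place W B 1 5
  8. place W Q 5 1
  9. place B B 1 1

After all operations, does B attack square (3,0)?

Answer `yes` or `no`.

Op 1: place WN@(2,5)
Op 2: place WR@(4,3)
Op 3: place WK@(0,2)
Op 4: place WR@(1,3)
Op 5: place WN@(0,4)
Op 6: place BB@(3,4)
Op 7: place WB@(1,5)
Op 8: place WQ@(5,1)
Op 9: place BB@(1,1)
Per-piece attacks for B:
  BB@(1,1): attacks (2,2) (3,3) (4,4) (5,5) (2,0) (0,2) (0,0) [ray(-1,1) blocked at (0,2)]
  BB@(3,4): attacks (4,5) (4,3) (2,5) (2,3) (1,2) (0,1) [ray(1,-1) blocked at (4,3); ray(-1,1) blocked at (2,5)]
B attacks (3,0): no

Answer: no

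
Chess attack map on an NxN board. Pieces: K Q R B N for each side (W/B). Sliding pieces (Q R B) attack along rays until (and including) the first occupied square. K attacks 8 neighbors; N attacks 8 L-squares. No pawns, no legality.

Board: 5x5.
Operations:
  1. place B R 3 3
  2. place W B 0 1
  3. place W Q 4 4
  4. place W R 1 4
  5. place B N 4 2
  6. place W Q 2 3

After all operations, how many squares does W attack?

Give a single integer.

Answer: 20

Derivation:
Op 1: place BR@(3,3)
Op 2: place WB@(0,1)
Op 3: place WQ@(4,4)
Op 4: place WR@(1,4)
Op 5: place BN@(4,2)
Op 6: place WQ@(2,3)
Per-piece attacks for W:
  WB@(0,1): attacks (1,2) (2,3) (1,0) [ray(1,1) blocked at (2,3)]
  WR@(1,4): attacks (1,3) (1,2) (1,1) (1,0) (2,4) (3,4) (4,4) (0,4) [ray(1,0) blocked at (4,4)]
  WQ@(2,3): attacks (2,4) (2,2) (2,1) (2,0) (3,3) (1,3) (0,3) (3,4) (3,2) (4,1) (1,4) (1,2) (0,1) [ray(1,0) blocked at (3,3); ray(-1,1) blocked at (1,4); ray(-1,-1) blocked at (0,1)]
  WQ@(4,4): attacks (4,3) (4,2) (3,4) (2,4) (1,4) (3,3) [ray(0,-1) blocked at (4,2); ray(-1,0) blocked at (1,4); ray(-1,-1) blocked at (3,3)]
Union (20 distinct): (0,1) (0,3) (0,4) (1,0) (1,1) (1,2) (1,3) (1,4) (2,0) (2,1) (2,2) (2,3) (2,4) (3,2) (3,3) (3,4) (4,1) (4,2) (4,3) (4,4)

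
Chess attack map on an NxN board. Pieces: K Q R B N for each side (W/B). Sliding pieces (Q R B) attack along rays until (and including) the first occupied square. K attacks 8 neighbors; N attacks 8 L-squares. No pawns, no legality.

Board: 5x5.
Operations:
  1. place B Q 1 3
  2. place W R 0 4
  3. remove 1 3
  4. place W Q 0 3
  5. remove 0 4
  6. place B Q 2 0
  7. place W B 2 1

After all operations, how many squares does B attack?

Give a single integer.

Op 1: place BQ@(1,3)
Op 2: place WR@(0,4)
Op 3: remove (1,3)
Op 4: place WQ@(0,3)
Op 5: remove (0,4)
Op 6: place BQ@(2,0)
Op 7: place WB@(2,1)
Per-piece attacks for B:
  BQ@(2,0): attacks (2,1) (3,0) (4,0) (1,0) (0,0) (3,1) (4,2) (1,1) (0,2) [ray(0,1) blocked at (2,1)]
Union (9 distinct): (0,0) (0,2) (1,0) (1,1) (2,1) (3,0) (3,1) (4,0) (4,2)

Answer: 9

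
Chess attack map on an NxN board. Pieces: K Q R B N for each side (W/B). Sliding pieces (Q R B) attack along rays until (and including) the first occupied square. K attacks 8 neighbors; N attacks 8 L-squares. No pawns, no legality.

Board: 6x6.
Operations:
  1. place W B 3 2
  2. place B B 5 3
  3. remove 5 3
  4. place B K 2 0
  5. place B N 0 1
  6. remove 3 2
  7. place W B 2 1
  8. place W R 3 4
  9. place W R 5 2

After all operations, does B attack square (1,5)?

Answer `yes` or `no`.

Answer: no

Derivation:
Op 1: place WB@(3,2)
Op 2: place BB@(5,3)
Op 3: remove (5,3)
Op 4: place BK@(2,0)
Op 5: place BN@(0,1)
Op 6: remove (3,2)
Op 7: place WB@(2,1)
Op 8: place WR@(3,4)
Op 9: place WR@(5,2)
Per-piece attacks for B:
  BN@(0,1): attacks (1,3) (2,2) (2,0)
  BK@(2,0): attacks (2,1) (3,0) (1,0) (3,1) (1,1)
B attacks (1,5): no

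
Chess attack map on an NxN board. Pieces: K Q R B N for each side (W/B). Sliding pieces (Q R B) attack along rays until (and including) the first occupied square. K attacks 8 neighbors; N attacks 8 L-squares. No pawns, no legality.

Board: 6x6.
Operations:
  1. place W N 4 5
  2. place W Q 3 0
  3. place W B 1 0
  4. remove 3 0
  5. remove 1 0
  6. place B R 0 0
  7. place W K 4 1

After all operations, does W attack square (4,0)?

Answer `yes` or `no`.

Op 1: place WN@(4,5)
Op 2: place WQ@(3,0)
Op 3: place WB@(1,0)
Op 4: remove (3,0)
Op 5: remove (1,0)
Op 6: place BR@(0,0)
Op 7: place WK@(4,1)
Per-piece attacks for W:
  WK@(4,1): attacks (4,2) (4,0) (5,1) (3,1) (5,2) (5,0) (3,2) (3,0)
  WN@(4,5): attacks (5,3) (3,3) (2,4)
W attacks (4,0): yes

Answer: yes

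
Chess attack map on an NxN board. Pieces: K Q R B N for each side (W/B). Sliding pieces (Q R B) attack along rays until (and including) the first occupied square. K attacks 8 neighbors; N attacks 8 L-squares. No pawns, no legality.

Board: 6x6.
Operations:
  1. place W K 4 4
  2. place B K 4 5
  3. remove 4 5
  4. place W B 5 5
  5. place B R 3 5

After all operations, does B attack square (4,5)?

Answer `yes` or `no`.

Op 1: place WK@(4,4)
Op 2: place BK@(4,5)
Op 3: remove (4,5)
Op 4: place WB@(5,5)
Op 5: place BR@(3,5)
Per-piece attacks for B:
  BR@(3,5): attacks (3,4) (3,3) (3,2) (3,1) (3,0) (4,5) (5,5) (2,5) (1,5) (0,5) [ray(1,0) blocked at (5,5)]
B attacks (4,5): yes

Answer: yes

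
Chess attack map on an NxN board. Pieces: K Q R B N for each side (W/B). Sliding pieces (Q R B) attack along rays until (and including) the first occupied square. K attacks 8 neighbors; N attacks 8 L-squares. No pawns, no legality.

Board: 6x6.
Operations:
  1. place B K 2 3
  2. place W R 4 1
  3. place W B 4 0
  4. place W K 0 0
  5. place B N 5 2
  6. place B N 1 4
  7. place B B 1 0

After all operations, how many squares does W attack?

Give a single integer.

Answer: 14

Derivation:
Op 1: place BK@(2,3)
Op 2: place WR@(4,1)
Op 3: place WB@(4,0)
Op 4: place WK@(0,0)
Op 5: place BN@(5,2)
Op 6: place BN@(1,4)
Op 7: place BB@(1,0)
Per-piece attacks for W:
  WK@(0,0): attacks (0,1) (1,0) (1,1)
  WB@(4,0): attacks (5,1) (3,1) (2,2) (1,3) (0,4)
  WR@(4,1): attacks (4,2) (4,3) (4,4) (4,5) (4,0) (5,1) (3,1) (2,1) (1,1) (0,1) [ray(0,-1) blocked at (4,0)]
Union (14 distinct): (0,1) (0,4) (1,0) (1,1) (1,3) (2,1) (2,2) (3,1) (4,0) (4,2) (4,3) (4,4) (4,5) (5,1)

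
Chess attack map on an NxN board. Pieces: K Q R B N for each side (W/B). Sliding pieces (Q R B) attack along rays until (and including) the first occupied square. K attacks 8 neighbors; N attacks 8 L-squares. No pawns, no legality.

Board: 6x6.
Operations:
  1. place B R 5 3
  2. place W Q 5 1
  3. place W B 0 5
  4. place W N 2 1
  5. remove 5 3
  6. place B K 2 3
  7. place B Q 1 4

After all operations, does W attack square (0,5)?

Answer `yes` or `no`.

Op 1: place BR@(5,3)
Op 2: place WQ@(5,1)
Op 3: place WB@(0,5)
Op 4: place WN@(2,1)
Op 5: remove (5,3)
Op 6: place BK@(2,3)
Op 7: place BQ@(1,4)
Per-piece attacks for W:
  WB@(0,5): attacks (1,4) [ray(1,-1) blocked at (1,4)]
  WN@(2,1): attacks (3,3) (4,2) (1,3) (0,2) (4,0) (0,0)
  WQ@(5,1): attacks (5,2) (5,3) (5,4) (5,5) (5,0) (4,1) (3,1) (2,1) (4,2) (3,3) (2,4) (1,5) (4,0) [ray(-1,0) blocked at (2,1)]
W attacks (0,5): no

Answer: no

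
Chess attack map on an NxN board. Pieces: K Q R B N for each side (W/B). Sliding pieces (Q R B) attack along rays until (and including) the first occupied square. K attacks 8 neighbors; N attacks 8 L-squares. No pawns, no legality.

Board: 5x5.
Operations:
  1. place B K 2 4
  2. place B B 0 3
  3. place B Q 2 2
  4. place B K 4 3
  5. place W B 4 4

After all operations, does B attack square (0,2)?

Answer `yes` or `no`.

Answer: yes

Derivation:
Op 1: place BK@(2,4)
Op 2: place BB@(0,3)
Op 3: place BQ@(2,2)
Op 4: place BK@(4,3)
Op 5: place WB@(4,4)
Per-piece attacks for B:
  BB@(0,3): attacks (1,4) (1,2) (2,1) (3,0)
  BQ@(2,2): attacks (2,3) (2,4) (2,1) (2,0) (3,2) (4,2) (1,2) (0,2) (3,3) (4,4) (3,1) (4,0) (1,3) (0,4) (1,1) (0,0) [ray(0,1) blocked at (2,4); ray(1,1) blocked at (4,4)]
  BK@(2,4): attacks (2,3) (3,4) (1,4) (3,3) (1,3)
  BK@(4,3): attacks (4,4) (4,2) (3,3) (3,4) (3,2)
B attacks (0,2): yes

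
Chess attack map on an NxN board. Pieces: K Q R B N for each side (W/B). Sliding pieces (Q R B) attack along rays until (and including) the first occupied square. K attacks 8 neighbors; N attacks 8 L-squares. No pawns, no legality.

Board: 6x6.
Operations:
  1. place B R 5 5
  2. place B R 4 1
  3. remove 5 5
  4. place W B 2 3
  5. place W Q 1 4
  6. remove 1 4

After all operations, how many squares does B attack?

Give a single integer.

Answer: 10

Derivation:
Op 1: place BR@(5,5)
Op 2: place BR@(4,1)
Op 3: remove (5,5)
Op 4: place WB@(2,3)
Op 5: place WQ@(1,4)
Op 6: remove (1,4)
Per-piece attacks for B:
  BR@(4,1): attacks (4,2) (4,3) (4,4) (4,5) (4,0) (5,1) (3,1) (2,1) (1,1) (0,1)
Union (10 distinct): (0,1) (1,1) (2,1) (3,1) (4,0) (4,2) (4,3) (4,4) (4,5) (5,1)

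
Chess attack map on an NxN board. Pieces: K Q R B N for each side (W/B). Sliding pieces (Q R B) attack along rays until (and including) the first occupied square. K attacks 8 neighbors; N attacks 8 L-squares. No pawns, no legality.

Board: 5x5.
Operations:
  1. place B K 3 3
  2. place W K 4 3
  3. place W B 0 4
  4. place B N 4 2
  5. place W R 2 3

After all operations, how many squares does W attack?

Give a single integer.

Answer: 13

Derivation:
Op 1: place BK@(3,3)
Op 2: place WK@(4,3)
Op 3: place WB@(0,4)
Op 4: place BN@(4,2)
Op 5: place WR@(2,3)
Per-piece attacks for W:
  WB@(0,4): attacks (1,3) (2,2) (3,1) (4,0)
  WR@(2,3): attacks (2,4) (2,2) (2,1) (2,0) (3,3) (1,3) (0,3) [ray(1,0) blocked at (3,3)]
  WK@(4,3): attacks (4,4) (4,2) (3,3) (3,4) (3,2)
Union (13 distinct): (0,3) (1,3) (2,0) (2,1) (2,2) (2,4) (3,1) (3,2) (3,3) (3,4) (4,0) (4,2) (4,4)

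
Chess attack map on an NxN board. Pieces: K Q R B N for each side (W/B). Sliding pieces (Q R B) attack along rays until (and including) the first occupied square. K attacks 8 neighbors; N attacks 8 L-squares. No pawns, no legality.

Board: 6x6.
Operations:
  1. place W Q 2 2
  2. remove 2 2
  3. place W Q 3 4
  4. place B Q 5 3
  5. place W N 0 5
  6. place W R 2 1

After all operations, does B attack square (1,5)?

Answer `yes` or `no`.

Op 1: place WQ@(2,2)
Op 2: remove (2,2)
Op 3: place WQ@(3,4)
Op 4: place BQ@(5,3)
Op 5: place WN@(0,5)
Op 6: place WR@(2,1)
Per-piece attacks for B:
  BQ@(5,3): attacks (5,4) (5,5) (5,2) (5,1) (5,0) (4,3) (3,3) (2,3) (1,3) (0,3) (4,4) (3,5) (4,2) (3,1) (2,0)
B attacks (1,5): no

Answer: no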